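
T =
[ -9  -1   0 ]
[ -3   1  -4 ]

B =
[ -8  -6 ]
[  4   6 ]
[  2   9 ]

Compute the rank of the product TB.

First compute TB:
[[ 68,  48],
 [ 20, -12]]
Now row reduce the product.
R2 ← R2 − (5/17)·R1: [0, -444/17]
2 nonzero rows, so rank(TB) = 2.

2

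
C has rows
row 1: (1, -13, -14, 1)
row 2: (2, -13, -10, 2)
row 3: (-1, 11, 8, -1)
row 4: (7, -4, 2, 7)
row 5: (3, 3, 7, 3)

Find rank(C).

Row reduce to echelon form.
R2 ← R2 − (2)·R1: [0, 13, 18, 0]
R3 ← R3 + R1: [0, -2, -6, 0]
R4 ← R4 − (7)·R1: [0, 87, 100, 0]
R5 ← R5 − (3)·R1: [0, 42, 49, 0]
R3 ← R3 + (2/13)·R2: [0, 0, -42/13, 0]
R4 ← R4 − (87/13)·R2: [0, 0, -266/13, 0]
R5 ← R5 − (42/13)·R2: [0, 0, -119/13, 0]
R4 ← R4 − (19/3)·R3: [0, 0, 0, 0]
R5 ← R5 − (17/6)·R3: [0, 0, 0, 0]
Echelon form has 3 nonzero rows, so rank(C) = 3.

3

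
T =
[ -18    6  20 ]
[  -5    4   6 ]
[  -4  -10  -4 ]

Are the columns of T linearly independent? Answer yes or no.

yes

Row reduce T to echelon form.
R2 ← R2 − (5/18)·R1: [0, 7/3, 4/9]
R3 ← R3 − (2/9)·R1: [0, -34/3, -76/9]
R3 ← R3 + (34/7)·R2: [0, 0, -44/7]
3 pivots among 3 columns.
Every column is a pivot column, so the columns are linearly independent.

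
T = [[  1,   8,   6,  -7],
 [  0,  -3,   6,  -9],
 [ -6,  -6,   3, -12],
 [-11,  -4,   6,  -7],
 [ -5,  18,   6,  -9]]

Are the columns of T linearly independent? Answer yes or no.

yes

Row reduce T to echelon form.
R3 ← R3 + (6)·R1: [0, 42, 39, -54]
R4 ← R4 + (11)·R1: [0, 84, 72, -84]
R5 ← R5 + (5)·R1: [0, 58, 36, -44]
R3 ← R3 + (14)·R2: [0, 0, 123, -180]
R4 ← R4 + (28)·R2: [0, 0, 240, -336]
R5 ← R5 + (58/3)·R2: [0, 0, 152, -218]
R4 ← R4 − (80/41)·R3: [0, 0, 0, 624/41]
R5 ← R5 − (152/123)·R3: [0, 0, 0, 182/41]
R5 ← R5 − (7/24)·R4: [0, 0, 0, 0]
4 pivots among 4 columns.
Every column is a pivot column, so the columns are linearly independent.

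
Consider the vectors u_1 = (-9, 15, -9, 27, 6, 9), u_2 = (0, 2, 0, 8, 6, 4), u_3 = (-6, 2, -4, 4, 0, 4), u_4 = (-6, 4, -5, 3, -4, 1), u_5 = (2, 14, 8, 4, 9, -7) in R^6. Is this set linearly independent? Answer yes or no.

Form the matrix with these vectors as rows and row reduce.
R3 ← R3 − (2/3)·R1: [0, -8, 2, -14, -4, -2]
R4 ← R4 − (2/3)·R1: [0, -6, 1, -15, -8, -5]
R5 ← R5 + (2/9)·R1: [0, 52/3, 6, 10, 31/3, -5]
R3 ← R3 + (4)·R2: [0, 0, 2, 18, 20, 14]
R4 ← R4 + (3)·R2: [0, 0, 1, 9, 10, 7]
R5 ← R5 − (26/3)·R2: [0, 0, 6, -178/3, -125/3, -119/3]
R4 ← R4 − (1/2)·R3: [0, 0, 0, 0, 0, 0]
R5 ← R5 − (3)·R3: [0, 0, 0, -340/3, -305/3, -245/3]
Swap R4 ↔ R5
4 nonzero rows, so the 5 vectors span a space of dimension 4.
Since 4 < 5, the vectors are linearly dependent.

no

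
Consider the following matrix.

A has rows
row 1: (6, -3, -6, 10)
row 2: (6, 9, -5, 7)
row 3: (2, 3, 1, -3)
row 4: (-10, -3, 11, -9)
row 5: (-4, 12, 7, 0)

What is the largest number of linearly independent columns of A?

Row reduce to echelon form.
R2 ← R2 − R1: [0, 12, 1, -3]
R3 ← R3 − (1/3)·R1: [0, 4, 3, -19/3]
R4 ← R4 + (5/3)·R1: [0, -8, 1, 23/3]
R5 ← R5 + (2/3)·R1: [0, 10, 3, 20/3]
R3 ← R3 − (1/3)·R2: [0, 0, 8/3, -16/3]
R4 ← R4 + (2/3)·R2: [0, 0, 5/3, 17/3]
R5 ← R5 − (5/6)·R2: [0, 0, 13/6, 55/6]
R4 ← R4 − (5/8)·R3: [0, 0, 0, 9]
R5 ← R5 − (13/16)·R3: [0, 0, 0, 27/2]
R5 ← R5 − (3/2)·R4: [0, 0, 0, 0]
Echelon form has 4 nonzero rows, so rank(A) = 4.
The rank gives the maximum number of linearly independent columns: 4.

4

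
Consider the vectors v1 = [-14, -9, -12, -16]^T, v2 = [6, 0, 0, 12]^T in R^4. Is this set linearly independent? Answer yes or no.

yes

Form the matrix with these vectors as rows and row reduce.
R2 ← R2 + (3/7)·R1: [0, -27/7, -36/7, 36/7]
2 nonzero rows, so the 2 vectors span a space of dimension 2.
Since 2 = 2, the vectors are linearly independent.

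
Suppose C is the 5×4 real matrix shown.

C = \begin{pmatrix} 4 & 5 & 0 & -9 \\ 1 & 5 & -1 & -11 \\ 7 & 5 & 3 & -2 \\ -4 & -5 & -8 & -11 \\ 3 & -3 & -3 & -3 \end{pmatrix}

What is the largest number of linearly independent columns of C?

3

Row reduce to echelon form.
R2 ← R2 − (1/4)·R1: [0, 15/4, -1, -35/4]
R3 ← R3 − (7/4)·R1: [0, -15/4, 3, 55/4]
R4 ← R4 + R1: [0, 0, -8, -20]
R5 ← R5 − (3/4)·R1: [0, -27/4, -3, 15/4]
R3 ← R3 + R2: [0, 0, 2, 5]
R5 ← R5 + (9/5)·R2: [0, 0, -24/5, -12]
R4 ← R4 + (4)·R3: [0, 0, 0, 0]
R5 ← R5 + (12/5)·R3: [0, 0, 0, 0]
Echelon form has 3 nonzero rows, so rank(C) = 3.
The rank gives the maximum number of linearly independent columns: 3.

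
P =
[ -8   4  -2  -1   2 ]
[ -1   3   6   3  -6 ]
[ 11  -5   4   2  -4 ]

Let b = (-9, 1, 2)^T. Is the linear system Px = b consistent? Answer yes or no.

no

Row reduce the augmented matrix [P | b].
R2 ← R2 − (1/8)·R1: [0, 5/2, 25/4, 25/8, -25/4, 17/8]
R3 ← R3 + (11/8)·R1: [0, 1/2, 5/4, 5/8, -5/4, -83/8]
R3 ← R3 − (1/5)·R2: [0, 0, 0, 0, 0, -54/5]
The echelon form has 3 nonzero rows; the last pivot sits in the augmented column, so rank(P) = 2 but rank([P|b]) = 3.
Since the ranks differ, the system is inconsistent.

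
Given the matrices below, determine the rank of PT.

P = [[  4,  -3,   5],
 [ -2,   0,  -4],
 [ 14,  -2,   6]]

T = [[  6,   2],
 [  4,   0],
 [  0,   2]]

2

First compute PT:
[[ 12,  18],
 [-12, -12],
 [ 76,  40]]
Now row reduce the product.
R2 ← R2 + R1: [0, 6]
R3 ← R3 − (19/3)·R1: [0, -74]
R3 ← R3 + (37/3)·R2: [0, 0]
2 nonzero rows, so rank(PT) = 2.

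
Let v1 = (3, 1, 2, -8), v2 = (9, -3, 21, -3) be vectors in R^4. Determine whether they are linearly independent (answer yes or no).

Form the matrix with these vectors as rows and row reduce.
R2 ← R2 − (3)·R1: [0, -6, 15, 21]
2 nonzero rows, so the 2 vectors span a space of dimension 2.
Since 2 = 2, the vectors are linearly independent.

yes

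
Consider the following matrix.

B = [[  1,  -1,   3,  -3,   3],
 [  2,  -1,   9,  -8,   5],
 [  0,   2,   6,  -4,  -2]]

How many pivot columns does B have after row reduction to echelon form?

Row reduce to echelon form.
R2 ← R2 − (2)·R1: [0, 1, 3, -2, -1]
R3 ← R3 − (2)·R2: [0, 0, 0, 0, 0]
Echelon form has 2 nonzero rows, so rank(B) = 2.
Each nonzero row contributes one pivot column: 2 pivot columns.

2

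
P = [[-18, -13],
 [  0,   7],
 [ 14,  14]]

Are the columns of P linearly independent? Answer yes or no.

Row reduce P to echelon form.
R3 ← R3 + (7/9)·R1: [0, 35/9]
R3 ← R3 − (5/9)·R2: [0, 0]
2 pivots among 2 columns.
Every column is a pivot column, so the columns are linearly independent.

yes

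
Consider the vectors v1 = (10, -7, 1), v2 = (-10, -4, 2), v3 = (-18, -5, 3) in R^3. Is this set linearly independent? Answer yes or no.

no

Form the matrix with these vectors as rows and row reduce.
R2 ← R2 + R1: [0, -11, 3]
R3 ← R3 + (9/5)·R1: [0, -88/5, 24/5]
R3 ← R3 − (8/5)·R2: [0, 0, 0]
2 nonzero rows, so the 3 vectors span a space of dimension 2.
Since 2 < 3, the vectors are linearly dependent.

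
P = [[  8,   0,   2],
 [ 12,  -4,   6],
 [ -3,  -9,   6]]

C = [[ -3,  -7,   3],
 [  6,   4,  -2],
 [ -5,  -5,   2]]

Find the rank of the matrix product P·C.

First compute PC:
[[-34, -66,  28],
 [-90, -130,  56],
 [-75, -45,  21]]
Now row reduce the product.
R2 ← R2 − (45/17)·R1: [0, 760/17, -308/17]
R3 ← R3 − (75/34)·R1: [0, 1710/17, -693/17]
R3 ← R3 − (9/4)·R2: [0, 0, 0]
2 nonzero rows, so rank(PC) = 2.

2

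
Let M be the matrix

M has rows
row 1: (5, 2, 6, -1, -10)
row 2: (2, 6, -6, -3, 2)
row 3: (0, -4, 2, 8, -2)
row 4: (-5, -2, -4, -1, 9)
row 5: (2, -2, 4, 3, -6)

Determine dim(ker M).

1

Row reduce to echelon form.
R2 ← R2 − (2/5)·R1: [0, 26/5, -42/5, -13/5, 6]
R4 ← R4 + R1: [0, 0, 2, -2, -1]
R5 ← R5 − (2/5)·R1: [0, -14/5, 8/5, 17/5, -2]
R3 ← R3 + (10/13)·R2: [0, 0, -58/13, 6, 34/13]
R5 ← R5 + (7/13)·R2: [0, 0, -38/13, 2, 16/13]
R4 ← R4 + (13/29)·R3: [0, 0, 0, 20/29, 5/29]
R5 ← R5 − (19/29)·R3: [0, 0, 0, -56/29, -14/29]
R5 ← R5 + (14/5)·R4: [0, 0, 0, 0, 0]
4 nonzero rows, so rank(M) = 4.
M has 5 columns; by rank–nullity, nullity = 5 − 4 = 1.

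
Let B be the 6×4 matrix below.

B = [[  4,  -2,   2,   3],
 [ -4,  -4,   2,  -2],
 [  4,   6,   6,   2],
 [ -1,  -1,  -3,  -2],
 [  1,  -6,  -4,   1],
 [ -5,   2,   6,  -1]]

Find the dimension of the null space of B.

Row reduce to echelon form.
R2 ← R2 + R1: [0, -6, 4, 1]
R3 ← R3 − R1: [0, 8, 4, -1]
R4 ← R4 + (1/4)·R1: [0, -3/2, -5/2, -5/4]
R5 ← R5 − (1/4)·R1: [0, -11/2, -9/2, 1/4]
R6 ← R6 + (5/4)·R1: [0, -1/2, 17/2, 11/4]
R3 ← R3 + (4/3)·R2: [0, 0, 28/3, 1/3]
R4 ← R4 − (1/4)·R2: [0, 0, -7/2, -3/2]
R5 ← R5 − (11/12)·R2: [0, 0, -49/6, -2/3]
R6 ← R6 − (1/12)·R2: [0, 0, 49/6, 8/3]
R4 ← R4 + (3/8)·R3: [0, 0, 0, -11/8]
R5 ← R5 + (7/8)·R3: [0, 0, 0, -3/8]
R6 ← R6 − (7/8)·R3: [0, 0, 0, 19/8]
R5 ← R5 − (3/11)·R4: [0, 0, 0, 0]
R6 ← R6 + (19/11)·R4: [0, 0, 0, 0]
4 nonzero rows, so rank(B) = 4.
B has 4 columns; by rank–nullity, nullity = 4 − 4 = 0.

0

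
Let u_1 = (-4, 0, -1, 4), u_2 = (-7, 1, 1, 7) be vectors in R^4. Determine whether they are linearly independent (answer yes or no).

yes

Form the matrix with these vectors as rows and row reduce.
R2 ← R2 − (7/4)·R1: [0, 1, 11/4, 0]
2 nonzero rows, so the 2 vectors span a space of dimension 2.
Since 2 = 2, the vectors are linearly independent.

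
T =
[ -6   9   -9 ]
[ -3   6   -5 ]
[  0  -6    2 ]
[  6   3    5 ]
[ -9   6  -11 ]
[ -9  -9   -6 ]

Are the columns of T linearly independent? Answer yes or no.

Row reduce T to echelon form.
R2 ← R2 − (1/2)·R1: [0, 3/2, -1/2]
R4 ← R4 + R1: [0, 12, -4]
R5 ← R5 − (3/2)·R1: [0, -15/2, 5/2]
R6 ← R6 − (3/2)·R1: [0, -45/2, 15/2]
R3 ← R3 + (4)·R2: [0, 0, 0]
R4 ← R4 − (8)·R2: [0, 0, 0]
R5 ← R5 + (5)·R2: [0, 0, 0]
R6 ← R6 + (15)·R2: [0, 0, 0]
2 pivots among 3 columns.
Only 2 < 3 pivot columns, so the columns are linearly dependent.

no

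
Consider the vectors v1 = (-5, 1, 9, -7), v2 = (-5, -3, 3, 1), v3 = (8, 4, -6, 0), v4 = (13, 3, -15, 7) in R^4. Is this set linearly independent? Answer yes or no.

Form the matrix with these vectors as rows and row reduce.
R2 ← R2 − R1: [0, -4, -6, 8]
R3 ← R3 + (8/5)·R1: [0, 28/5, 42/5, -56/5]
R4 ← R4 + (13/5)·R1: [0, 28/5, 42/5, -56/5]
R3 ← R3 + (7/5)·R2: [0, 0, 0, 0]
R4 ← R4 + (7/5)·R2: [0, 0, 0, 0]
2 nonzero rows, so the 4 vectors span a space of dimension 2.
Since 2 < 4, the vectors are linearly dependent.

no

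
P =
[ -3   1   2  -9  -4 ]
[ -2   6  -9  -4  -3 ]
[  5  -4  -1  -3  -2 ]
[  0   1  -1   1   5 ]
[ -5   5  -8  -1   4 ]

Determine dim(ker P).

Row reduce to echelon form.
R2 ← R2 − (2/3)·R1: [0, 16/3, -31/3, 2, -1/3]
R3 ← R3 + (5/3)·R1: [0, -7/3, 7/3, -18, -26/3]
R5 ← R5 − (5/3)·R1: [0, 10/3, -34/3, 14, 32/3]
R3 ← R3 + (7/16)·R2: [0, 0, -35/16, -137/8, -141/16]
R4 ← R4 − (3/16)·R2: [0, 0, 15/16, 5/8, 81/16]
R5 ← R5 − (5/8)·R2: [0, 0, -39/8, 51/4, 87/8]
R4 ← R4 + (3/7)·R3: [0, 0, 0, -47/7, 9/7]
R5 ← R5 − (78/35)·R3: [0, 0, 0, 1782/35, 1068/35]
R5 ← R5 + (1782/235)·R4: [0, 0, 0, 0, 9462/235]
5 nonzero rows, so rank(P) = 5.
P has 5 columns; by rank–nullity, nullity = 5 − 5 = 0.

0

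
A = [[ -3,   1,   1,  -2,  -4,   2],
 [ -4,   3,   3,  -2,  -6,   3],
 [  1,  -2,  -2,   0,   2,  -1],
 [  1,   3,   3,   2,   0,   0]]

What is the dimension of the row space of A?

2

Row reduce to echelon form.
R2 ← R2 − (4/3)·R1: [0, 5/3, 5/3, 2/3, -2/3, 1/3]
R3 ← R3 + (1/3)·R1: [0, -5/3, -5/3, -2/3, 2/3, -1/3]
R4 ← R4 + (1/3)·R1: [0, 10/3, 10/3, 4/3, -4/3, 2/3]
R3 ← R3 + R2: [0, 0, 0, 0, 0, 0]
R4 ← R4 − (2)·R2: [0, 0, 0, 0, 0, 0]
Echelon form has 2 nonzero rows, so rank(A) = 2.
The row space has dimension equal to the rank: 2.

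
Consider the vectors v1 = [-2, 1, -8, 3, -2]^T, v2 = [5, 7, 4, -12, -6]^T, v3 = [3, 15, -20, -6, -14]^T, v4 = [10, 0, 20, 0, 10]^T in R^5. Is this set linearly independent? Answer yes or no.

no

Form the matrix with these vectors as rows and row reduce.
R2 ← R2 + (5/2)·R1: [0, 19/2, -16, -9/2, -11]
R3 ← R3 + (3/2)·R1: [0, 33/2, -32, -3/2, -17]
R4 ← R4 + (5)·R1: [0, 5, -20, 15, 0]
R3 ← R3 − (33/19)·R2: [0, 0, -80/19, 120/19, 40/19]
R4 ← R4 − (10/19)·R2: [0, 0, -220/19, 330/19, 110/19]
R4 ← R4 − (11/4)·R3: [0, 0, 0, 0, 0]
3 nonzero rows, so the 4 vectors span a space of dimension 3.
Since 3 < 4, the vectors are linearly dependent.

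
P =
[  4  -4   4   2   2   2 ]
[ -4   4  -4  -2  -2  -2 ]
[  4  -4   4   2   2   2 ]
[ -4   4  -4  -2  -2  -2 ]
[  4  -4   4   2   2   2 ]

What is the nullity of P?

Row reduce to echelon form.
R2 ← R2 + R1: [0, 0, 0, 0, 0, 0]
R3 ← R3 − R1: [0, 0, 0, 0, 0, 0]
R4 ← R4 + R1: [0, 0, 0, 0, 0, 0]
R5 ← R5 − R1: [0, 0, 0, 0, 0, 0]
1 nonzero row, so rank(P) = 1.
P has 6 columns; by rank–nullity, nullity = 6 − 1 = 5.

5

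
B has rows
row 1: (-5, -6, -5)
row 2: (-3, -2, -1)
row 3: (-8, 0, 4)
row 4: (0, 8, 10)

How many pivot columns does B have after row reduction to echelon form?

2

Row reduce to echelon form.
R2 ← R2 − (3/5)·R1: [0, 8/5, 2]
R3 ← R3 − (8/5)·R1: [0, 48/5, 12]
R3 ← R3 − (6)·R2: [0, 0, 0]
R4 ← R4 − (5)·R2: [0, 0, 0]
Echelon form has 2 nonzero rows, so rank(B) = 2.
Each nonzero row contributes one pivot column: 2 pivot columns.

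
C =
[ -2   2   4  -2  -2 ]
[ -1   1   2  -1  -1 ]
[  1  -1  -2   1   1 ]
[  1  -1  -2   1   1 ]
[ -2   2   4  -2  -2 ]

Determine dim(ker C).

Row reduce to echelon form.
R2 ← R2 − (1/2)·R1: [0, 0, 0, 0, 0]
R3 ← R3 + (1/2)·R1: [0, 0, 0, 0, 0]
R4 ← R4 + (1/2)·R1: [0, 0, 0, 0, 0]
R5 ← R5 − R1: [0, 0, 0, 0, 0]
1 nonzero row, so rank(C) = 1.
C has 5 columns; by rank–nullity, nullity = 5 − 1 = 4.

4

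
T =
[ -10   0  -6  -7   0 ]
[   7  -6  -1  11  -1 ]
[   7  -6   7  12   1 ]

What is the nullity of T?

2

Row reduce to echelon form.
R2 ← R2 + (7/10)·R1: [0, -6, -26/5, 61/10, -1]
R3 ← R3 + (7/10)·R1: [0, -6, 14/5, 71/10, 1]
R3 ← R3 − R2: [0, 0, 8, 1, 2]
3 nonzero rows, so rank(T) = 3.
T has 5 columns; by rank–nullity, nullity = 5 − 3 = 2.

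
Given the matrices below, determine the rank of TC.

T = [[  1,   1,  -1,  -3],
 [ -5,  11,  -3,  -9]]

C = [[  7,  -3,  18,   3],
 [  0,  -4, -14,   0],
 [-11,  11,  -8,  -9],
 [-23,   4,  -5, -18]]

2

First compute TC:
[[ 87, -30,  27,  66],
 [205, -98, -175, 174]]
Now row reduce the product.
R2 ← R2 − (205/87)·R1: [0, -792/29, -6920/29, 536/29]
2 nonzero rows, so rank(TC) = 2.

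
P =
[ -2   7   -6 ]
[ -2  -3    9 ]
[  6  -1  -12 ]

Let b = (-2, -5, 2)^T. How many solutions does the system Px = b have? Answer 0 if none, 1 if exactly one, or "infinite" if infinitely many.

0

Row reduce the augmented matrix [P | b].
R2 ← R2 − R1: [0, -10, 15, -3]
R3 ← R3 + (3)·R1: [0, 20, -30, -4]
R3 ← R3 + (2)·R2: [0, 0, 0, -10]
The echelon form has 3 nonzero rows; the last pivot sits in the augmented column, so rank(P) = 2 but rank([P|b]) = 3.
Since the ranks differ, the system is inconsistent.
It has no solutions.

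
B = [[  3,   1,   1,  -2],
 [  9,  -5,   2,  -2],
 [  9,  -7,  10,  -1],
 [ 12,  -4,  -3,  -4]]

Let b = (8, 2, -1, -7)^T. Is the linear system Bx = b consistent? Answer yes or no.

Row reduce the augmented matrix [B | b].
R2 ← R2 − (3)·R1: [0, -8, -1, 4, -22]
R3 ← R3 − (3)·R1: [0, -10, 7, 5, -25]
R4 ← R4 − (4)·R1: [0, -8, -7, 4, -39]
R3 ← R3 − (5/4)·R2: [0, 0, 33/4, 0, 5/2]
R4 ← R4 − R2: [0, 0, -6, 0, -17]
R4 ← R4 + (8/11)·R3: [0, 0, 0, 0, -167/11]
The echelon form has 4 nonzero rows; the last pivot sits in the augmented column, so rank(B) = 3 but rank([B|b]) = 4.
Since the ranks differ, the system is inconsistent.

no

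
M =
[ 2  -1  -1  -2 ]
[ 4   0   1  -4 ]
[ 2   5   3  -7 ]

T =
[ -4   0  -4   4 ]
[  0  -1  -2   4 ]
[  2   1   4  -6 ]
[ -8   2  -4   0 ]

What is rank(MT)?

First compute MT:
[[  6,  -4,  -2,  10],
 [ 18,  -7,   4,  10],
 [ 54, -16,  22,  10]]
Now row reduce the product.
R2 ← R2 − (3)·R1: [0, 5, 10, -20]
R3 ← R3 − (9)·R1: [0, 20, 40, -80]
R3 ← R3 − (4)·R2: [0, 0, 0, 0]
2 nonzero rows, so rank(MT) = 2.

2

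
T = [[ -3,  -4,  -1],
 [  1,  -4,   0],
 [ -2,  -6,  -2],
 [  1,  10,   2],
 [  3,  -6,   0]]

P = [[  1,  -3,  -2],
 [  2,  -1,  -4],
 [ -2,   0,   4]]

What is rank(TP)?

First compute TP:
[[ -9,  13,  18],
 [ -7,   1,  14],
 [-10,  12,  20],
 [ 17, -13, -34],
 [ -9,  -3,  18]]
Now row reduce the product.
R2 ← R2 − (7/9)·R1: [0, -82/9, 0]
R3 ← R3 − (10/9)·R1: [0, -22/9, 0]
R4 ← R4 + (17/9)·R1: [0, 104/9, 0]
R5 ← R5 − R1: [0, -16, 0]
R3 ← R3 − (11/41)·R2: [0, 0, 0]
R4 ← R4 + (52/41)·R2: [0, 0, 0]
R5 ← R5 − (72/41)·R2: [0, 0, 0]
2 nonzero rows, so rank(TP) = 2.

2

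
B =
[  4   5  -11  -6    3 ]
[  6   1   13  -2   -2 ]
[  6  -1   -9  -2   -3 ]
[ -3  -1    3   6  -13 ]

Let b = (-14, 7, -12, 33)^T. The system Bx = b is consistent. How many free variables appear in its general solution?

1

Row reduce the augmented matrix [B | b].
R2 ← R2 − (3/2)·R1: [0, -13/2, 59/2, 7, -13/2, 28]
R3 ← R3 − (3/2)·R1: [0, -17/2, 15/2, 7, -15/2, 9]
R4 ← R4 + (3/4)·R1: [0, 11/4, -21/4, 3/2, -43/4, 45/2]
R3 ← R3 − (17/13)·R2: [0, 0, -404/13, -28/13, 1, -359/13]
R4 ← R4 + (11/26)·R2: [0, 0, 94/13, 58/13, -27/2, 893/26]
R4 ← R4 + (47/202)·R3: [0, 0, 0, 400/101, -1340/101, 2820/101]
The echelon form has 4 nonzero rows, and every pivot lies in the first 5 columns, so rank(B) = rank([B|b]) = 4.
The system is consistent.
Free variables = (unknowns) − (rank) = 5 − 4 = 1.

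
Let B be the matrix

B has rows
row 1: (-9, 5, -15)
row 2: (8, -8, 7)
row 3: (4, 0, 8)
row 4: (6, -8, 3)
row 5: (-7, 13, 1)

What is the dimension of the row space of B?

Row reduce to echelon form.
R2 ← R2 + (8/9)·R1: [0, -32/9, -19/3]
R3 ← R3 + (4/9)·R1: [0, 20/9, 4/3]
R4 ← R4 + (2/3)·R1: [0, -14/3, -7]
R5 ← R5 − (7/9)·R1: [0, 82/9, 38/3]
R3 ← R3 + (5/8)·R2: [0, 0, -21/8]
R4 ← R4 − (21/16)·R2: [0, 0, 21/16]
R5 ← R5 + (41/16)·R2: [0, 0, -57/16]
R4 ← R4 + (1/2)·R3: [0, 0, 0]
R5 ← R5 − (19/14)·R3: [0, 0, 0]
Echelon form has 3 nonzero rows, so rank(B) = 3.
The row space has dimension equal to the rank: 3.

3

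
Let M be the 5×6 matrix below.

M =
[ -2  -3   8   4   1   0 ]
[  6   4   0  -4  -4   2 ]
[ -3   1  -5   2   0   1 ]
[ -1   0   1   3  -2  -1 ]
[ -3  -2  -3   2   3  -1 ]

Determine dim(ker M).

1

Row reduce to echelon form.
R2 ← R2 + (3)·R1: [0, -5, 24, 8, -1, 2]
R3 ← R3 − (3/2)·R1: [0, 11/2, -17, -4, -3/2, 1]
R4 ← R4 − (1/2)·R1: [0, 3/2, -3, 1, -5/2, -1]
R5 ← R5 − (3/2)·R1: [0, 5/2, -15, -4, 3/2, -1]
R3 ← R3 + (11/10)·R2: [0, 0, 47/5, 24/5, -13/5, 16/5]
R4 ← R4 + (3/10)·R2: [0, 0, 21/5, 17/5, -14/5, -2/5]
R5 ← R5 + (1/2)·R2: [0, 0, -3, 0, 1, 0]
R4 ← R4 − (21/47)·R3: [0, 0, 0, 59/47, -77/47, -86/47]
R5 ← R5 + (15/47)·R3: [0, 0, 0, 72/47, 8/47, 48/47]
R5 ← R5 − (72/59)·R4: [0, 0, 0, 0, 128/59, 192/59]
5 nonzero rows, so rank(M) = 5.
M has 6 columns; by rank–nullity, nullity = 6 − 5 = 1.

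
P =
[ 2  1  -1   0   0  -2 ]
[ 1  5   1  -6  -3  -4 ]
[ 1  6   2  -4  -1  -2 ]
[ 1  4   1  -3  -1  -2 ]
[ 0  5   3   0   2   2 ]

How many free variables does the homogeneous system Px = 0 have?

3

Row reduce to echelon form.
R2 ← R2 − (1/2)·R1: [0, 9/2, 3/2, -6, -3, -3]
R3 ← R3 − (1/2)·R1: [0, 11/2, 5/2, -4, -1, -1]
R4 ← R4 − (1/2)·R1: [0, 7/2, 3/2, -3, -1, -1]
R3 ← R3 − (11/9)·R2: [0, 0, 2/3, 10/3, 8/3, 8/3]
R4 ← R4 − (7/9)·R2: [0, 0, 1/3, 5/3, 4/3, 4/3]
R5 ← R5 − (10/9)·R2: [0, 0, 4/3, 20/3, 16/3, 16/3]
R4 ← R4 − (1/2)·R3: [0, 0, 0, 0, 0, 0]
R5 ← R5 − (2)·R3: [0, 0, 0, 0, 0, 0]
3 nonzero rows, so rank(P) = 3.
P has 6 columns; by rank–nullity, nullity = 6 − 3 = 3.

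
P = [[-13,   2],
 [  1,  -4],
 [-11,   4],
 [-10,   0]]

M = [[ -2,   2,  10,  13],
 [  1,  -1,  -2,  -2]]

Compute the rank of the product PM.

First compute PM:
[[ 28, -28, -134, -173],
 [ -6,   6,  18,  21],
 [ 26, -26, -118, -151],
 [ 20, -20, -100, -130]]
Now row reduce the product.
R2 ← R2 + (3/14)·R1: [0, 0, -75/7, -225/14]
R3 ← R3 − (13/14)·R1: [0, 0, 45/7, 135/14]
R4 ← R4 − (5/7)·R1: [0, 0, -30/7, -45/7]
R3 ← R3 + (3/5)·R2: [0, 0, 0, 0]
R4 ← R4 − (2/5)·R2: [0, 0, 0, 0]
2 nonzero rows, so rank(PM) = 2.

2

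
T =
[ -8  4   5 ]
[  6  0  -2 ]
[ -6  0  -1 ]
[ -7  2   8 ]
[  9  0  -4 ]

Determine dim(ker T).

0

Row reduce to echelon form.
R2 ← R2 + (3/4)·R1: [0, 3, 7/4]
R3 ← R3 − (3/4)·R1: [0, -3, -19/4]
R4 ← R4 − (7/8)·R1: [0, -3/2, 29/8]
R5 ← R5 + (9/8)·R1: [0, 9/2, 13/8]
R3 ← R3 + R2: [0, 0, -3]
R4 ← R4 + (1/2)·R2: [0, 0, 9/2]
R5 ← R5 − (3/2)·R2: [0, 0, -1]
R4 ← R4 + (3/2)·R3: [0, 0, 0]
R5 ← R5 − (1/3)·R3: [0, 0, 0]
3 nonzero rows, so rank(T) = 3.
T has 3 columns; by rank–nullity, nullity = 3 − 3 = 0.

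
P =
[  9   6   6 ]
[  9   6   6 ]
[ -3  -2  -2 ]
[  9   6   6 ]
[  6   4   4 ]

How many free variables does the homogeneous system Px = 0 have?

2

Row reduce to echelon form.
R2 ← R2 − R1: [0, 0, 0]
R3 ← R3 + (1/3)·R1: [0, 0, 0]
R4 ← R4 − R1: [0, 0, 0]
R5 ← R5 − (2/3)·R1: [0, 0, 0]
1 nonzero row, so rank(P) = 1.
P has 3 columns; by rank–nullity, nullity = 3 − 1 = 2.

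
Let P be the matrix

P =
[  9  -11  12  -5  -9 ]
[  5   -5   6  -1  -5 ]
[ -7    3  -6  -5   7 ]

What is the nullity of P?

3

Row reduce to echelon form.
R2 ← R2 − (5/9)·R1: [0, 10/9, -2/3, 16/9, 0]
R3 ← R3 + (7/9)·R1: [0, -50/9, 10/3, -80/9, 0]
R3 ← R3 + (5)·R2: [0, 0, 0, 0, 0]
2 nonzero rows, so rank(P) = 2.
P has 5 columns; by rank–nullity, nullity = 5 − 2 = 3.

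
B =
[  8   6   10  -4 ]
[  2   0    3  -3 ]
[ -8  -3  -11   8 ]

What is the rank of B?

2

Row reduce to echelon form.
R2 ← R2 − (1/4)·R1: [0, -3/2, 1/2, -2]
R3 ← R3 + R1: [0, 3, -1, 4]
R3 ← R3 + (2)·R2: [0, 0, 0, 0]
Echelon form has 2 nonzero rows, so rank(B) = 2.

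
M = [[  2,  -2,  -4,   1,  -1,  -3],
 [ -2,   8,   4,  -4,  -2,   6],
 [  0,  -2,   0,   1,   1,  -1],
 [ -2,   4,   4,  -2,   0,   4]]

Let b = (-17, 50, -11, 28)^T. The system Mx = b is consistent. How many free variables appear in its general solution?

4

Row reduce the augmented matrix [M | b].
R2 ← R2 + R1: [0, 6, 0, -3, -3, 3, 33]
R4 ← R4 + R1: [0, 2, 0, -1, -1, 1, 11]
R3 ← R3 + (1/3)·R2: [0, 0, 0, 0, 0, 0, 0]
R4 ← R4 − (1/3)·R2: [0, 0, 0, 0, 0, 0, 0]
The echelon form has 2 nonzero rows, and every pivot lies in the first 6 columns, so rank(M) = rank([M|b]) = 2.
The system is consistent.
Free variables = (unknowns) − (rank) = 6 − 2 = 4.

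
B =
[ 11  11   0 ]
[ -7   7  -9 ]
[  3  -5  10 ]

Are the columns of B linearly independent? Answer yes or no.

Row reduce B to echelon form.
R2 ← R2 + (7/11)·R1: [0, 14, -9]
R3 ← R3 − (3/11)·R1: [0, -8, 10]
R3 ← R3 + (4/7)·R2: [0, 0, 34/7]
3 pivots among 3 columns.
Every column is a pivot column, so the columns are linearly independent.

yes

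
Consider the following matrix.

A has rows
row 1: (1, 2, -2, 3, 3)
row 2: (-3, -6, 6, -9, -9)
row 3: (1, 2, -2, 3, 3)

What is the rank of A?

Row reduce to echelon form.
R2 ← R2 + (3)·R1: [0, 0, 0, 0, 0]
R3 ← R3 − R1: [0, 0, 0, 0, 0]
Echelon form has 1 nonzero row, so rank(A) = 1.

1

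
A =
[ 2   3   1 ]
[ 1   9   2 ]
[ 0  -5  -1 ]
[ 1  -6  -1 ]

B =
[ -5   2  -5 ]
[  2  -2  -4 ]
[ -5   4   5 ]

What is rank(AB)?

2

First compute AB:
[[ -9,   2, -17],
 [  3,  -8, -31],
 [ -5,   6,  15],
 [-12,  10,  14]]
Now row reduce the product.
R2 ← R2 + (1/3)·R1: [0, -22/3, -110/3]
R3 ← R3 − (5/9)·R1: [0, 44/9, 220/9]
R4 ← R4 − (4/3)·R1: [0, 22/3, 110/3]
R3 ← R3 + (2/3)·R2: [0, 0, 0]
R4 ← R4 + R2: [0, 0, 0]
2 nonzero rows, so rank(AB) = 2.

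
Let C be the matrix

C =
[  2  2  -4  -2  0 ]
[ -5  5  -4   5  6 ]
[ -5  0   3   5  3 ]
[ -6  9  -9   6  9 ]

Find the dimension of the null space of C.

3

Row reduce to echelon form.
R2 ← R2 + (5/2)·R1: [0, 10, -14, 0, 6]
R3 ← R3 + (5/2)·R1: [0, 5, -7, 0, 3]
R4 ← R4 + (3)·R1: [0, 15, -21, 0, 9]
R3 ← R3 − (1/2)·R2: [0, 0, 0, 0, 0]
R4 ← R4 − (3/2)·R2: [0, 0, 0, 0, 0]
2 nonzero rows, so rank(C) = 2.
C has 5 columns; by rank–nullity, nullity = 5 − 2 = 3.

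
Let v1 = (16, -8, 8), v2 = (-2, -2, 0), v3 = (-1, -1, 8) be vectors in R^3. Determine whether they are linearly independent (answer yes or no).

Form the matrix with these vectors as rows and row reduce.
R2 ← R2 + (1/8)·R1: [0, -3, 1]
R3 ← R3 + (1/16)·R1: [0, -3/2, 17/2]
R3 ← R3 − (1/2)·R2: [0, 0, 8]
3 nonzero rows, so the 3 vectors span a space of dimension 3.
Since 3 = 3, the vectors are linearly independent.

yes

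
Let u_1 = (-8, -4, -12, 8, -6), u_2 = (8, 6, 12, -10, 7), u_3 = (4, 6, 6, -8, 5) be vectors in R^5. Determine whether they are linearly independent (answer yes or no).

no

Form the matrix with these vectors as rows and row reduce.
R2 ← R2 + R1: [0, 2, 0, -2, 1]
R3 ← R3 + (1/2)·R1: [0, 4, 0, -4, 2]
R3 ← R3 − (2)·R2: [0, 0, 0, 0, 0]
2 nonzero rows, so the 3 vectors span a space of dimension 2.
Since 2 < 3, the vectors are linearly dependent.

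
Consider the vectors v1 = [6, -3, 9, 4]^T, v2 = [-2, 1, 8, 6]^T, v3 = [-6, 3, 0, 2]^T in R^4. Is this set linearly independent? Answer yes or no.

Form the matrix with these vectors as rows and row reduce.
R2 ← R2 + (1/3)·R1: [0, 0, 11, 22/3]
R3 ← R3 + R1: [0, 0, 9, 6]
R3 ← R3 − (9/11)·R2: [0, 0, 0, 0]
2 nonzero rows, so the 3 vectors span a space of dimension 2.
Since 2 < 3, the vectors are linearly dependent.

no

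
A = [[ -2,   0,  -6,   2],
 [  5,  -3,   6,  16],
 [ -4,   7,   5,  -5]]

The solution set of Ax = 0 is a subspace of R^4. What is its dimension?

1

Row reduce to echelon form.
R2 ← R2 + (5/2)·R1: [0, -3, -9, 21]
R3 ← R3 − (2)·R1: [0, 7, 17, -9]
R3 ← R3 + (7/3)·R2: [0, 0, -4, 40]
3 nonzero rows, so rank(A) = 3.
A has 4 columns; by rank–nullity, nullity = 4 − 3 = 1.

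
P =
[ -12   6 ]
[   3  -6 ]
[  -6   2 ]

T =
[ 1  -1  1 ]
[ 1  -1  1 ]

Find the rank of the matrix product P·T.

First compute PT:
[[ -6,   6,  -6],
 [ -3,   3,  -3],
 [ -4,   4,  -4]]
Now row reduce the product.
R2 ← R2 − (1/2)·R1: [0, 0, 0]
R3 ← R3 − (2/3)·R1: [0, 0, 0]
1 nonzero row, so rank(PT) = 1.

1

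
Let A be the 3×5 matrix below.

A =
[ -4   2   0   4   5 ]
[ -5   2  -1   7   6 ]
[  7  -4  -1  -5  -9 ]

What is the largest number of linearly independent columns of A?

Row reduce to echelon form.
R2 ← R2 − (5/4)·R1: [0, -1/2, -1, 2, -1/4]
R3 ← R3 + (7/4)·R1: [0, -1/2, -1, 2, -1/4]
R3 ← R3 − R2: [0, 0, 0, 0, 0]
Echelon form has 2 nonzero rows, so rank(A) = 2.
The rank gives the maximum number of linearly independent columns: 2.

2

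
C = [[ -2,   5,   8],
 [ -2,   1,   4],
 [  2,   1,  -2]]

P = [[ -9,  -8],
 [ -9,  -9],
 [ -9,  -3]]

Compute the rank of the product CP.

First compute CP:
[[-99, -53],
 [-27,  -5],
 [ -9, -19]]
Now row reduce the product.
R2 ← R2 − (3/11)·R1: [0, 104/11]
R3 ← R3 − (1/11)·R1: [0, -156/11]
R3 ← R3 + (3/2)·R2: [0, 0]
2 nonzero rows, so rank(CP) = 2.

2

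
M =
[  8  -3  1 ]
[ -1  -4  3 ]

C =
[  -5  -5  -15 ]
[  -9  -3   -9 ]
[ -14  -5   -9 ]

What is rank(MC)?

2

First compute MC:
[[-27, -36, -102],
 [ -1,   2,  24]]
Now row reduce the product.
R2 ← R2 − (1/27)·R1: [0, 10/3, 250/9]
2 nonzero rows, so rank(MC) = 2.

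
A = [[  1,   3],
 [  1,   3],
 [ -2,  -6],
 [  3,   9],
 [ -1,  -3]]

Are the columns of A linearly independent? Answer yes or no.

no

Row reduce A to echelon form.
R2 ← R2 − R1: [0, 0]
R3 ← R3 + (2)·R1: [0, 0]
R4 ← R4 − (3)·R1: [0, 0]
R5 ← R5 + R1: [0, 0]
1 pivot among 2 columns.
Only 1 < 2 pivot columns, so the columns are linearly dependent.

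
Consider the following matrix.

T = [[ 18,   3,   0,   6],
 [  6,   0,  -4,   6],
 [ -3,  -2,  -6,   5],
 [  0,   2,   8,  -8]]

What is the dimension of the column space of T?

Row reduce to echelon form.
R2 ← R2 − (1/3)·R1: [0, -1, -4, 4]
R3 ← R3 + (1/6)·R1: [0, -3/2, -6, 6]
R3 ← R3 − (3/2)·R2: [0, 0, 0, 0]
R4 ← R4 + (2)·R2: [0, 0, 0, 0]
Echelon form has 2 nonzero rows, so rank(T) = 2.
The column space has dimension equal to the rank: 2.

2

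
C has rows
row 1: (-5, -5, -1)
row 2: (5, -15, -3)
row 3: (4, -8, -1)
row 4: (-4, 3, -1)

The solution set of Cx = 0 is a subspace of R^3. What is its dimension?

Row reduce to echelon form.
R2 ← R2 + R1: [0, -20, -4]
R3 ← R3 + (4/5)·R1: [0, -12, -9/5]
R4 ← R4 − (4/5)·R1: [0, 7, -1/5]
R3 ← R3 − (3/5)·R2: [0, 0, 3/5]
R4 ← R4 + (7/20)·R2: [0, 0, -8/5]
R4 ← R4 + (8/3)·R3: [0, 0, 0]
3 nonzero rows, so rank(C) = 3.
C has 3 columns; by rank–nullity, nullity = 3 − 3 = 0.

0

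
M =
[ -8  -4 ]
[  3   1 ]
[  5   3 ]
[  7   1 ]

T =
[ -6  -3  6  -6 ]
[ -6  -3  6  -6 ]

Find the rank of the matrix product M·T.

1

First compute MT:
[[ 72,  36, -72,  72],
 [-24, -12,  24, -24],
 [-48, -24,  48, -48],
 [-48, -24,  48, -48]]
Now row reduce the product.
R2 ← R2 + (1/3)·R1: [0, 0, 0, 0]
R3 ← R3 + (2/3)·R1: [0, 0, 0, 0]
R4 ← R4 + (2/3)·R1: [0, 0, 0, 0]
1 nonzero row, so rank(MT) = 1.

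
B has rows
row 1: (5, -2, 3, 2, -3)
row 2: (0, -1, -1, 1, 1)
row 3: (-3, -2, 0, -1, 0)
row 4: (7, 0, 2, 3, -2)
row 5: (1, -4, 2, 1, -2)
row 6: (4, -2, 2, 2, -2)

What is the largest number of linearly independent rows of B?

Row reduce to echelon form.
R3 ← R3 + (3/5)·R1: [0, -16/5, 9/5, 1/5, -9/5]
R4 ← R4 − (7/5)·R1: [0, 14/5, -11/5, 1/5, 11/5]
R5 ← R5 − (1/5)·R1: [0, -18/5, 7/5, 3/5, -7/5]
R6 ← R6 − (4/5)·R1: [0, -2/5, -2/5, 2/5, 2/5]
R3 ← R3 − (16/5)·R2: [0, 0, 5, -3, -5]
R4 ← R4 + (14/5)·R2: [0, 0, -5, 3, 5]
R5 ← R5 − (18/5)·R2: [0, 0, 5, -3, -5]
R6 ← R6 − (2/5)·R2: [0, 0, 0, 0, 0]
R4 ← R4 + R3: [0, 0, 0, 0, 0]
R5 ← R5 − R3: [0, 0, 0, 0, 0]
Echelon form has 3 nonzero rows, so rank(B) = 3.
The rank gives the maximum number of linearly independent rows: 3.

3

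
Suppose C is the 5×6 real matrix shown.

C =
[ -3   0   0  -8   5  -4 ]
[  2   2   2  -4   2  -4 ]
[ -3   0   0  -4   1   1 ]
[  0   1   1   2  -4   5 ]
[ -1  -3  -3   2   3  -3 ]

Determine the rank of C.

3

Row reduce to echelon form.
R2 ← R2 + (2/3)·R1: [0, 2, 2, -28/3, 16/3, -20/3]
R3 ← R3 − R1: [0, 0, 0, 4, -4, 5]
R5 ← R5 − (1/3)·R1: [0, -3, -3, 14/3, 4/3, -5/3]
R4 ← R4 − (1/2)·R2: [0, 0, 0, 20/3, -20/3, 25/3]
R5 ← R5 + (3/2)·R2: [0, 0, 0, -28/3, 28/3, -35/3]
R4 ← R4 − (5/3)·R3: [0, 0, 0, 0, 0, 0]
R5 ← R5 + (7/3)·R3: [0, 0, 0, 0, 0, 0]
Echelon form has 3 nonzero rows, so rank(C) = 3.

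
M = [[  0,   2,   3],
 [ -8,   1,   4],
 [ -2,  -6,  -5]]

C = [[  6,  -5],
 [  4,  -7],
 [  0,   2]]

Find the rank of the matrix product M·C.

2

First compute MC:
[[  8,  -8],
 [-44,  41],
 [-36,  42]]
Now row reduce the product.
R2 ← R2 + (11/2)·R1: [0, -3]
R3 ← R3 + (9/2)·R1: [0, 6]
R3 ← R3 + (2)·R2: [0, 0]
2 nonzero rows, so rank(MC) = 2.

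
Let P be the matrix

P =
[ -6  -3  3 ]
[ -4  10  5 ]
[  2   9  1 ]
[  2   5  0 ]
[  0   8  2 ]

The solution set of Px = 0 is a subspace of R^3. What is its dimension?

Row reduce to echelon form.
R2 ← R2 − (2/3)·R1: [0, 12, 3]
R3 ← R3 + (1/3)·R1: [0, 8, 2]
R4 ← R4 + (1/3)·R1: [0, 4, 1]
R3 ← R3 − (2/3)·R2: [0, 0, 0]
R4 ← R4 − (1/3)·R2: [0, 0, 0]
R5 ← R5 − (2/3)·R2: [0, 0, 0]
2 nonzero rows, so rank(P) = 2.
P has 3 columns; by rank–nullity, nullity = 3 − 2 = 1.

1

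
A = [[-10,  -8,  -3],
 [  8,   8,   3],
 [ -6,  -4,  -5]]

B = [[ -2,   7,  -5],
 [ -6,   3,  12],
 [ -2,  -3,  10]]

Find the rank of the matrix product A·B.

2

First compute AB:
[[ 74, -85, -76],
 [-70,  71,  86],
 [ 46, -39, -68]]
Now row reduce the product.
R2 ← R2 + (35/37)·R1: [0, -348/37, 522/37]
R3 ← R3 − (23/37)·R1: [0, 512/37, -768/37]
R3 ← R3 + (128/87)·R2: [0, 0, 0]
2 nonzero rows, so rank(AB) = 2.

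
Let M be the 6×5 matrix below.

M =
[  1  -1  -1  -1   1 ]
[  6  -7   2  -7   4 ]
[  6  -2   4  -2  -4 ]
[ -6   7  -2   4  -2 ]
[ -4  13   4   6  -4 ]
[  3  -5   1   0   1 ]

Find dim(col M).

5

Row reduce to echelon form.
R2 ← R2 − (6)·R1: [0, -1, 8, -1, -2]
R3 ← R3 − (6)·R1: [0, 4, 10, 4, -10]
R4 ← R4 + (6)·R1: [0, 1, -8, -2, 4]
R5 ← R5 + (4)·R1: [0, 9, 0, 2, 0]
R6 ← R6 − (3)·R1: [0, -2, 4, 3, -2]
R3 ← R3 + (4)·R2: [0, 0, 42, 0, -18]
R4 ← R4 + R2: [0, 0, 0, -3, 2]
R5 ← R5 + (9)·R2: [0, 0, 72, -7, -18]
R6 ← R6 − (2)·R2: [0, 0, -12, 5, 2]
R5 ← R5 − (12/7)·R3: [0, 0, 0, -7, 90/7]
R6 ← R6 + (2/7)·R3: [0, 0, 0, 5, -22/7]
R5 ← R5 − (7/3)·R4: [0, 0, 0, 0, 172/21]
R6 ← R6 + (5/3)·R4: [0, 0, 0, 0, 4/21]
R6 ← R6 − (1/43)·R5: [0, 0, 0, 0, 0]
Echelon form has 5 nonzero rows, so rank(M) = 5.
The column space has dimension equal to the rank: 5.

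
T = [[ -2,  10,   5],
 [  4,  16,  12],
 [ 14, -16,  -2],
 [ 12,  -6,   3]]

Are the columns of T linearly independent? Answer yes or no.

Row reduce T to echelon form.
R2 ← R2 + (2)·R1: [0, 36, 22]
R3 ← R3 + (7)·R1: [0, 54, 33]
R4 ← R4 + (6)·R1: [0, 54, 33]
R3 ← R3 − (3/2)·R2: [0, 0, 0]
R4 ← R4 − (3/2)·R2: [0, 0, 0]
2 pivots among 3 columns.
Only 2 < 3 pivot columns, so the columns are linearly dependent.

no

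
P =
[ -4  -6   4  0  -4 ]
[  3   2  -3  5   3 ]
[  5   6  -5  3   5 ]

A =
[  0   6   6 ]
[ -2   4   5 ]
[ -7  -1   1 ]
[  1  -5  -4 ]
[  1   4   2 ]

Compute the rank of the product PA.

2

First compute PA:
[[-20, -68, -58],
 [ 25,  16,  11],
 [ 31,  64,  53]]
Now row reduce the product.
R2 ← R2 + (5/4)·R1: [0, -69, -123/2]
R3 ← R3 + (31/20)·R1: [0, -207/5, -369/10]
R3 ← R3 − (3/5)·R2: [0, 0, 0]
2 nonzero rows, so rank(PA) = 2.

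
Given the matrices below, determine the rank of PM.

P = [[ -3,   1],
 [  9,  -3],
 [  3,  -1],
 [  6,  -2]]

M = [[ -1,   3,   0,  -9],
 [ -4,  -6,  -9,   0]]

1

First compute PM:
[[ -1, -15,  -9,  27],
 [  3,  45,  27, -81],
 [  1,  15,   9, -27],
 [  2,  30,  18, -54]]
Now row reduce the product.
R2 ← R2 + (3)·R1: [0, 0, 0, 0]
R3 ← R3 + R1: [0, 0, 0, 0]
R4 ← R4 + (2)·R1: [0, 0, 0, 0]
1 nonzero row, so rank(PM) = 1.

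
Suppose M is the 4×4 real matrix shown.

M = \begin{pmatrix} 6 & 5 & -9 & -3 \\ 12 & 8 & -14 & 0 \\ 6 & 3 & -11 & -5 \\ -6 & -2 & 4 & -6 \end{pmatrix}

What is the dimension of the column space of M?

Row reduce to echelon form.
R2 ← R2 − (2)·R1: [0, -2, 4, 6]
R3 ← R3 − R1: [0, -2, -2, -2]
R4 ← R4 + R1: [0, 3, -5, -9]
R3 ← R3 − R2: [0, 0, -6, -8]
R4 ← R4 + (3/2)·R2: [0, 0, 1, 0]
R4 ← R4 + (1/6)·R3: [0, 0, 0, -4/3]
Echelon form has 4 nonzero rows, so rank(M) = 4.
The column space has dimension equal to the rank: 4.

4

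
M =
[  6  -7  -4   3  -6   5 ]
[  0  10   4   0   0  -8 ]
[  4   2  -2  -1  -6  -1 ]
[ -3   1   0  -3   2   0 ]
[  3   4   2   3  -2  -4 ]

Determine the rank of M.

Row reduce to echelon form.
R3 ← R3 − (2/3)·R1: [0, 20/3, 2/3, -3, -2, -13/3]
R4 ← R4 + (1/2)·R1: [0, -5/2, -2, -3/2, -1, 5/2]
R5 ← R5 − (1/2)·R1: [0, 15/2, 4, 3/2, 1, -13/2]
R3 ← R3 − (2/3)·R2: [0, 0, -2, -3, -2, 1]
R4 ← R4 + (1/4)·R2: [0, 0, -1, -3/2, -1, 1/2]
R5 ← R5 − (3/4)·R2: [0, 0, 1, 3/2, 1, -1/2]
R4 ← R4 − (1/2)·R3: [0, 0, 0, 0, 0, 0]
R5 ← R5 + (1/2)·R3: [0, 0, 0, 0, 0, 0]
Echelon form has 3 nonzero rows, so rank(M) = 3.

3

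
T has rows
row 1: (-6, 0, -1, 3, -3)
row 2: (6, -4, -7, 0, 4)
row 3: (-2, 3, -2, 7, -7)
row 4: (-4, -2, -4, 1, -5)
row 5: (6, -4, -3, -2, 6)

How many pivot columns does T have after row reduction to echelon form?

Row reduce to echelon form.
R2 ← R2 + R1: [0, -4, -8, 3, 1]
R3 ← R3 − (1/3)·R1: [0, 3, -5/3, 6, -6]
R4 ← R4 − (2/3)·R1: [0, -2, -10/3, -1, -3]
R5 ← R5 + R1: [0, -4, -4, 1, 3]
R3 ← R3 + (3/4)·R2: [0, 0, -23/3, 33/4, -21/4]
R4 ← R4 − (1/2)·R2: [0, 0, 2/3, -5/2, -7/2]
R5 ← R5 − R2: [0, 0, 4, -2, 2]
R4 ← R4 + (2/23)·R3: [0, 0, 0, -41/23, -91/23]
R5 ← R5 + (12/23)·R3: [0, 0, 0, 53/23, -17/23]
R5 ← R5 + (53/41)·R4: [0, 0, 0, 0, -240/41]
Echelon form has 5 nonzero rows, so rank(T) = 5.
Each nonzero row contributes one pivot column: 5 pivot columns.

5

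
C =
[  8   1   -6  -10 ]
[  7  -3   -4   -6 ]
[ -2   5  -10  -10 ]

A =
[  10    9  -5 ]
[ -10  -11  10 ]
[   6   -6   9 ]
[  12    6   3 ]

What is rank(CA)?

3

First compute CA:
[[-86,  37, -114],
 [  4,  84, -119],
 [-250, -73, -60]]
Now row reduce the product.
R2 ← R2 + (2/43)·R1: [0, 3686/43, -5345/43]
R3 ← R3 − (125/43)·R1: [0, -7764/43, 11670/43]
R3 ← R3 + (3882/1843)·R2: [0, 0, 17640/1843]
3 nonzero rows, so rank(CA) = 3.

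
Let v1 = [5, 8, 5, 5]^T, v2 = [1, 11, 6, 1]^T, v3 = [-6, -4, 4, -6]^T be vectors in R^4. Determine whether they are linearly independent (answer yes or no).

Form the matrix with these vectors as rows and row reduce.
R2 ← R2 − (1/5)·R1: [0, 47/5, 5, 0]
R3 ← R3 + (6/5)·R1: [0, 28/5, 10, 0]
R3 ← R3 − (28/47)·R2: [0, 0, 330/47, 0]
3 nonzero rows, so the 3 vectors span a space of dimension 3.
Since 3 = 3, the vectors are linearly independent.

yes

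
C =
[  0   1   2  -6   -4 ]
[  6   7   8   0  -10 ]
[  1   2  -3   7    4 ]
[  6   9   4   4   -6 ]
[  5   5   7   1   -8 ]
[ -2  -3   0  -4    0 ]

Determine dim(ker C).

2

Row reduce to echelon form.
Swap R1 ↔ R2
R3 ← R3 − (1/6)·R1: [0, 5/6, -13/3, 7, 17/3]
R4 ← R4 − R1: [0, 2, -4, 4, 4]
R5 ← R5 − (5/6)·R1: [0, -5/6, 1/3, 1, 1/3]
R6 ← R6 + (1/3)·R1: [0, -2/3, 8/3, -4, -10/3]
R3 ← R3 − (5/6)·R2: [0, 0, -6, 12, 9]
R4 ← R4 − (2)·R2: [0, 0, -8, 16, 12]
R5 ← R5 + (5/6)·R2: [0, 0, 2, -4, -3]
R6 ← R6 + (2/3)·R2: [0, 0, 4, -8, -6]
R4 ← R4 − (4/3)·R3: [0, 0, 0, 0, 0]
R5 ← R5 + (1/3)·R3: [0, 0, 0, 0, 0]
R6 ← R6 + (2/3)·R3: [0, 0, 0, 0, 0]
3 nonzero rows, so rank(C) = 3.
C has 5 columns; by rank–nullity, nullity = 5 − 3 = 2.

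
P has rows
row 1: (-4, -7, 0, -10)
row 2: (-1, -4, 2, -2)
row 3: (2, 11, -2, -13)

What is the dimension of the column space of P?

3

Row reduce to echelon form.
R2 ← R2 − (1/4)·R1: [0, -9/4, 2, 1/2]
R3 ← R3 + (1/2)·R1: [0, 15/2, -2, -18]
R3 ← R3 + (10/3)·R2: [0, 0, 14/3, -49/3]
Echelon form has 3 nonzero rows, so rank(P) = 3.
The column space has dimension equal to the rank: 3.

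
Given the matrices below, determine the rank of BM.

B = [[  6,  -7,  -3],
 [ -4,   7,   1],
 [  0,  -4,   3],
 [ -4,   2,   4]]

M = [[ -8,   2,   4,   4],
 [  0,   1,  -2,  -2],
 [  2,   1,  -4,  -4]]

First compute BM:
[[-54,   2,  50,  50],
 [ 34,   0, -34, -34],
 [  6,  -1,  -4,  -4],
 [ 40,  -2, -36, -36]]
Now row reduce the product.
R2 ← R2 + (17/27)·R1: [0, 34/27, -68/27, -68/27]
R3 ← R3 + (1/9)·R1: [0, -7/9, 14/9, 14/9]
R4 ← R4 + (20/27)·R1: [0, -14/27, 28/27, 28/27]
R3 ← R3 + (21/34)·R2: [0, 0, 0, 0]
R4 ← R4 + (7/17)·R2: [0, 0, 0, 0]
2 nonzero rows, so rank(BM) = 2.

2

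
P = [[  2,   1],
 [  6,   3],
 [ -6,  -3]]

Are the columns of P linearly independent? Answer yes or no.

no

Row reduce P to echelon form.
R2 ← R2 − (3)·R1: [0, 0]
R3 ← R3 + (3)·R1: [0, 0]
1 pivot among 2 columns.
Only 1 < 2 pivot columns, so the columns are linearly dependent.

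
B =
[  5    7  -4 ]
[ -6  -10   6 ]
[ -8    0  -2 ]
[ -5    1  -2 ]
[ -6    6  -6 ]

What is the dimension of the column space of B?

Row reduce to echelon form.
R2 ← R2 + (6/5)·R1: [0, -8/5, 6/5]
R3 ← R3 + (8/5)·R1: [0, 56/5, -42/5]
R4 ← R4 + R1: [0, 8, -6]
R5 ← R5 + (6/5)·R1: [0, 72/5, -54/5]
R3 ← R3 + (7)·R2: [0, 0, 0]
R4 ← R4 + (5)·R2: [0, 0, 0]
R5 ← R5 + (9)·R2: [0, 0, 0]
Echelon form has 2 nonzero rows, so rank(B) = 2.
The column space has dimension equal to the rank: 2.

2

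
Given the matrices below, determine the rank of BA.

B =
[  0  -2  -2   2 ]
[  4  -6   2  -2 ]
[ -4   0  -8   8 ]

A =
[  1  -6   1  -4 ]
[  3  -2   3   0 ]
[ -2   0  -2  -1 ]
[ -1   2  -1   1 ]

First compute BA:
[[ -4,   8,  -4,   4],
 [-16, -16, -16, -20],
 [  4,  40,   4,  32]]
Now row reduce the product.
R2 ← R2 − (4)·R1: [0, -48, 0, -36]
R3 ← R3 + R1: [0, 48, 0, 36]
R3 ← R3 + R2: [0, 0, 0, 0]
2 nonzero rows, so rank(BA) = 2.

2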